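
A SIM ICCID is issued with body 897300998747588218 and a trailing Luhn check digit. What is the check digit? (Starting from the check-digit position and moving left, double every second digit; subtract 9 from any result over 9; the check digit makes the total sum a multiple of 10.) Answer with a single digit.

Partial digits right→left: 8 1 2 8 8 5 7 4 7 8 9 9 0 0 3 7 9 8
Double every second digit counting from the check-digit position (so the 1st, 3rd, 5th, ... of the partial from the right).
  doubled (with −9 where >9): 7 4 7 5 5 9 0 6 9 → sum 52
  kept as-is: 1 8 5 4 8 9 0 7 8 → sum 50
Total = 52 + 50 = 102.
Check digit = (10 − (102 mod 10)) mod 10 = 8.

8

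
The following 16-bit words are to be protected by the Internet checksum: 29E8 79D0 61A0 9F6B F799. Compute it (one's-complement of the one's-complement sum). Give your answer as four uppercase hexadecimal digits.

One's-complement addition (fold any carry out of bit 15 back into bit 0):
  0x29E8 + 0x79D0 = 0x0A3B8
  0xA3B8 + 0x61A0 = 0x10558 → wrap carry → 0x0559
  0x0559 + 0x9F6B = 0x0A4C4
  0xA4C4 + 0xF799 = 0x19C5D → wrap carry → 0x9C5E
One's-complement sum = 0x9C5E.
Checksum = ~0x9C5E & 0xFFFF = 0x63A1.

63A1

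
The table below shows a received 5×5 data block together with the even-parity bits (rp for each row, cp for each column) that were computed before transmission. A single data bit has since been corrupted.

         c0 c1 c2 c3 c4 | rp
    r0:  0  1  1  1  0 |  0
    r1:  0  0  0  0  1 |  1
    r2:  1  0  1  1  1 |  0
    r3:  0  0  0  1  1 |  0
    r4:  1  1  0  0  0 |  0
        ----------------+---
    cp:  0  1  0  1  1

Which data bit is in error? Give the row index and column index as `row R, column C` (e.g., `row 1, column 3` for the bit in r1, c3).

row 0, column 1

Recompute each row's even parity and compare to rp:
  r0: data parity 1, sent rp 0 → mismatch
  r1: data parity 1, sent rp 1 → ok
  r2: data parity 0, sent rp 0 → ok
  r3: data parity 0, sent rp 0 → ok
  r4: data parity 0, sent rp 0 → ok
Recompute each column's even parity and compare to cp:
  c0: data parity 0, sent cp 0 → ok
  c1: data parity 0, sent cp 1 → mismatch
  c2: data parity 0, sent cp 0 → ok
  c3: data parity 1, sent cp 1 → ok
  c4: data parity 1, sent cp 1 → ok
Exactly one row (r0) and one column (c1) fail → the flipped bit is at their intersection.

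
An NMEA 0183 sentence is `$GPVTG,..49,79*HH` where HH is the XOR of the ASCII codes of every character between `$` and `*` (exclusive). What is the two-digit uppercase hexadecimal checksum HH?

XOR the ASCII codes of the payload characters:
  'G' = 0x47 → acc = 0x47
  'P' = 0x50 → acc = 0x17
  'V' = 0x56 → acc = 0x41
  'T' = 0x54 → acc = 0x15
  'G' = 0x47 → acc = 0x52
  ',' = 0x2C → acc = 0x7E
  '.' = 0x2E → acc = 0x50
  '.' = 0x2E → acc = 0x7E
  '4' = 0x34 → acc = 0x4A
  '9' = 0x39 → acc = 0x73
  ',' = 0x2C → acc = 0x5F
  '7' = 0x37 → acc = 0x68
  '9' = 0x39 → acc = 0x51
Checksum = 0x51.

51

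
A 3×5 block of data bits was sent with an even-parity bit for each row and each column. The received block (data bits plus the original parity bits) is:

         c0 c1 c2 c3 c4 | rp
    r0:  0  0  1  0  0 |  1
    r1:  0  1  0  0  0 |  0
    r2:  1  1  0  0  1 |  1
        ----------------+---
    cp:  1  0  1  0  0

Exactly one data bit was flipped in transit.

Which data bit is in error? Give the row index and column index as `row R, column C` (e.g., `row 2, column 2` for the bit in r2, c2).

row 1, column 4

Recompute each row's even parity and compare to rp:
  r0: data parity 1, sent rp 1 → ok
  r1: data parity 1, sent rp 0 → mismatch
  r2: data parity 1, sent rp 1 → ok
Recompute each column's even parity and compare to cp:
  c0: data parity 1, sent cp 1 → ok
  c1: data parity 0, sent cp 0 → ok
  c2: data parity 1, sent cp 1 → ok
  c3: data parity 0, sent cp 0 → ok
  c4: data parity 1, sent cp 0 → mismatch
Exactly one row (r1) and one column (c4) fail → the flipped bit is at their intersection.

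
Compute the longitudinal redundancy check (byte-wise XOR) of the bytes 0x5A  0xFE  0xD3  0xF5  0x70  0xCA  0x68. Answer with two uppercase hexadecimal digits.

50

XOR the bytes together:
  start with 0x5A
  0x5A ⊕ 0xFE = 0xA4
  0xA4 ⊕ 0xD3 = 0x77
  0x77 ⊕ 0xF5 = 0x82
  0x82 ⊕ 0x70 = 0xF2
  0xF2 ⊕ 0xCA = 0x38
  0x38 ⊕ 0x68 = 0x50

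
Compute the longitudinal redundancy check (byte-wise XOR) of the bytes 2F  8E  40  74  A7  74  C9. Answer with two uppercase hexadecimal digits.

8F

XOR the bytes together:
  start with 0x2F
  0x2F ⊕ 0x8E = 0xA1
  0xA1 ⊕ 0x40 = 0xE1
  0xE1 ⊕ 0x74 = 0x95
  0x95 ⊕ 0xA7 = 0x32
  0x32 ⊕ 0x74 = 0x46
  0x46 ⊕ 0xC9 = 0x8F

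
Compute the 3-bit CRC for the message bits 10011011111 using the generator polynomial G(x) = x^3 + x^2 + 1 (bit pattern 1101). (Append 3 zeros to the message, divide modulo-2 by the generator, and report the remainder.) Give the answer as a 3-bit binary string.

Append 3 zeros: 10011011111000. Divide by 1101 (XOR where the leading bit is 1):
  pos 0: 1001 XOR 1101 = 0100
  pos 1: 1001 XOR 1101 = 0100
  pos 2: 1000 XOR 1101 = 0101
  pos 3: 1011 XOR 1101 = 0110
  pos 4: 1101 XOR 1101 = 0000
  pos 8: 1110 XOR 1101 = 0011
  pos 10: 1100 XOR 1101 = 0001
Remainder (last 3 bits) = 001. This is the CRC / FCS.

001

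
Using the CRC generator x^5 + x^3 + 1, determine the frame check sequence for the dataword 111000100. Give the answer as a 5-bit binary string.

01001

Append 5 zeros: 11100010000000. Divide by 101001 (XOR where the leading bit is 1):
  pos 0: 111000 XOR 101001 = 010001
  pos 1: 100011 XOR 101001 = 001010
  pos 3: 101000 XOR 101001 = 000001
  pos 8: 100000 XOR 101001 = 001001
Remainder (last 5 bits) = 01001. This is the CRC / FCS.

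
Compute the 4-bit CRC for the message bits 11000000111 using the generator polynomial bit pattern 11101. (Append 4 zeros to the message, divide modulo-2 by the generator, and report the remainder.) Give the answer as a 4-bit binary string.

Append 4 zeros: 110000001110000. Divide by 11101 (XOR where the leading bit is 1):
  pos 0: 11000 XOR 11101 = 00101
  pos 2: 10100 XOR 11101 = 01001
  pos 3: 10010 XOR 11101 = 01111
  pos 4: 11111 XOR 11101 = 00010
  pos 7: 10110 XOR 11101 = 01011
  pos 8: 10110 XOR 11101 = 01011
  pos 9: 10110 XOR 11101 = 01011
  pos 10: 10110 XOR 11101 = 01011
Remainder (last 4 bits) = 1011. This is the CRC / FCS.

1011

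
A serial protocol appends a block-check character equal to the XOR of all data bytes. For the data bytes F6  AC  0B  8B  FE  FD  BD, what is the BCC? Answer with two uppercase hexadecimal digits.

XOR the bytes together:
  start with 0xF6
  0xF6 ⊕ 0xAC = 0x5A
  0x5A ⊕ 0x0B = 0x51
  0x51 ⊕ 0x8B = 0xDA
  0xDA ⊕ 0xFE = 0x24
  0x24 ⊕ 0xFD = 0xD9
  0xD9 ⊕ 0xBD = 0x64

64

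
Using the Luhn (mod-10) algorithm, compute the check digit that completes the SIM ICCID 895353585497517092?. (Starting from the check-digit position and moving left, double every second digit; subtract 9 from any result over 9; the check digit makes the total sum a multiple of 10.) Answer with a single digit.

Partial digits right→left: 2 9 0 7 1 5 7 9 4 5 8 5 3 5 3 5 9 8
Double every second digit counting from the check-digit position (so the 1st, 3rd, 5th, ... of the partial from the right).
  doubled (with −9 where >9): 4 0 2 5 8 7 6 6 9 → sum 47
  kept as-is: 9 7 5 9 5 5 5 5 8 → sum 58
Total = 47 + 58 = 105.
Check digit = (10 − (105 mod 10)) mod 10 = 5.

5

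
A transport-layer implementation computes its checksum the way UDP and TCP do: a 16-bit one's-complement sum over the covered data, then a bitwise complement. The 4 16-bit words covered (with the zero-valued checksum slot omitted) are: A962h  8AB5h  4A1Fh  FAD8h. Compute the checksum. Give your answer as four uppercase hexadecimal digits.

One's-complement addition (fold any carry out of bit 15 back into bit 0):
  0xA962 + 0x8AB5 = 0x13417 → wrap carry → 0x3418
  0x3418 + 0x4A1F = 0x07E37
  0x7E37 + 0xFAD8 = 0x1790F → wrap carry → 0x7910
One's-complement sum = 0x7910.
Checksum = ~0x7910 & 0xFFFF = 0x86EF.

86EF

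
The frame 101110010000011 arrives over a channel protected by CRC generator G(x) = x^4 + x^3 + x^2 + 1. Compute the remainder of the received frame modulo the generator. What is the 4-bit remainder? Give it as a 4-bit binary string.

Modulo-2 division of 101110010000011 by 11101:
  pos 0: 10111 XOR 11101 = 01010
  pos 1: 10100 XOR 11101 = 01001
  pos 2: 10010 XOR 11101 = 01111
  pos 3: 11111 XOR 11101 = 00010
  pos 6: 10000 XOR 11101 = 01101
  pos 7: 11010 XOR 11101 = 00111
  pos 9: 11101 XOR 11101 = 00000
Remainder = 0001 (nonzero — an error is detected).

0001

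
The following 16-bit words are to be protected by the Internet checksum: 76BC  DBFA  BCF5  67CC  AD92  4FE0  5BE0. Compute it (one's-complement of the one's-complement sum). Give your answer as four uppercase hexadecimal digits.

One's-complement addition (fold any carry out of bit 15 back into bit 0):
  0x76BC + 0xDBFA = 0x152B6 → wrap carry → 0x52B7
  0x52B7 + 0xBCF5 = 0x10FAC → wrap carry → 0x0FAD
  0x0FAD + 0x67CC = 0x07779
  0x7779 + 0xAD92 = 0x1250B → wrap carry → 0x250C
  0x250C + 0x4FE0 = 0x074EC
  0x74EC + 0x5BE0 = 0x0D0CC
One's-complement sum = 0xD0CC.
Checksum = ~0xD0CC & 0xFFFF = 0x2F33.

2F33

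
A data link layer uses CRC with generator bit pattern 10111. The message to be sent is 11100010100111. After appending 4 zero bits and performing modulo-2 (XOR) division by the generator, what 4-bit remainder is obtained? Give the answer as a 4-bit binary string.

Append 4 zeros: 111000101001110000. Divide by 10111 (XOR where the leading bit is 1):
  pos 0: 11100 XOR 10111 = 01011
  pos 1: 10110 XOR 10111 = 00001
  pos 5: 11010 XOR 10111 = 01101
  pos 6: 11010 XOR 10111 = 01101
  pos 7: 11011 XOR 10111 = 01100
  pos 8: 11001 XOR 10111 = 01110
  pos 9: 11101 XOR 10111 = 01010
  pos 10: 10100 XOR 10111 = 00011
  pos 13: 11000 XOR 10111 = 01111
Remainder (last 4 bits) = 1111. This is the CRC / FCS.

1111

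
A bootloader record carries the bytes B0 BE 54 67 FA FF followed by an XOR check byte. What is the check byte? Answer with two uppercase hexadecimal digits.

38

XOR the bytes together:
  start with 0xB0
  0xB0 ⊕ 0xBE = 0x0E
  0x0E ⊕ 0x54 = 0x5A
  0x5A ⊕ 0x67 = 0x3D
  0x3D ⊕ 0xFA = 0xC7
  0xC7 ⊕ 0xFF = 0x38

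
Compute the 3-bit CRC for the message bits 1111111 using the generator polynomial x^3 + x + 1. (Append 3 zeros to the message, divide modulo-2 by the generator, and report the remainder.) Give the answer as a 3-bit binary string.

Append 3 zeros: 1111111000. Divide by 1011 (XOR where the leading bit is 1):
  pos 0: 1111 XOR 1011 = 0100
  pos 1: 1001 XOR 1011 = 0010
  pos 3: 1011 XOR 1011 = 0000
Remainder (last 3 bits) = 000. This is the CRC / FCS.

000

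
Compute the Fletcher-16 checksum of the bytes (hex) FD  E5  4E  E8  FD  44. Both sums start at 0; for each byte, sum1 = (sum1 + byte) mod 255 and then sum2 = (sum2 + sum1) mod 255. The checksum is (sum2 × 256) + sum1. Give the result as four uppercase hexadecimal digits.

A55D

Running sums (mod 255):
  after byte 0 (FD): sum1=253, sum2=253
  after byte 1 (E5): sum1=227, sum2=225
  after byte 2 (4E): sum1=50, sum2=20
  after byte 3 (E8): sum1=27, sum2=47
  after byte 4 (FD): sum1=25, sum2=72
  after byte 5 (44): sum1=93, sum2=165
Checksum = sum2·256 + sum1 = 165·256 + 93 = 42333 = 0xA55D.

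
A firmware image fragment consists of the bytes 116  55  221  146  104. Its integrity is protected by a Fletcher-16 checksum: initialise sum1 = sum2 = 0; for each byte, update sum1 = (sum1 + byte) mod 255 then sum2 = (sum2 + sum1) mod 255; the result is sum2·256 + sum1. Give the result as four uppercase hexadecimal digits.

Running sums (mod 255):
  after byte 0 (116): sum1=116, sum2=116
  after byte 1 (55): sum1=171, sum2=32
  after byte 2 (221): sum1=137, sum2=169
  after byte 3 (146): sum1=28, sum2=197
  after byte 4 (104): sum1=132, sum2=74
Checksum = sum2·256 + sum1 = 74·256 + 132 = 19076 = 0x4A84.

4A84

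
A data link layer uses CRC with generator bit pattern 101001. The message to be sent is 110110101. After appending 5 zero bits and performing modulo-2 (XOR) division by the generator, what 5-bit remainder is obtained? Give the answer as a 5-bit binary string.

00001

Append 5 zeros: 11011010100000. Divide by 101001 (XOR where the leading bit is 1):
  pos 0: 110110 XOR 101001 = 011111
  pos 1: 111111 XOR 101001 = 010110
  pos 2: 101100 XOR 101001 = 000101
  pos 5: 101100 XOR 101001 = 000101
  pos 8: 101000 XOR 101001 = 000001
Remainder (last 5 bits) = 00001. This is the CRC / FCS.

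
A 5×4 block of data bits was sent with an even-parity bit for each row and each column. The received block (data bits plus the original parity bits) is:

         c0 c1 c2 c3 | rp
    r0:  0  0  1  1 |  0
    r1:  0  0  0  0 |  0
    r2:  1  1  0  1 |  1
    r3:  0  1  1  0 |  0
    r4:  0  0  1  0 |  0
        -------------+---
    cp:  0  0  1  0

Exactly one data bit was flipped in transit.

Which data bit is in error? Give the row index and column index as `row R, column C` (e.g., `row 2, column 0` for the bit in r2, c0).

row 4, column 0

Recompute each row's even parity and compare to rp:
  r0: data parity 0, sent rp 0 → ok
  r1: data parity 0, sent rp 0 → ok
  r2: data parity 1, sent rp 1 → ok
  r3: data parity 0, sent rp 0 → ok
  r4: data parity 1, sent rp 0 → mismatch
Recompute each column's even parity and compare to cp:
  c0: data parity 1, sent cp 0 → mismatch
  c1: data parity 0, sent cp 0 → ok
  c2: data parity 1, sent cp 1 → ok
  c3: data parity 0, sent cp 0 → ok
Exactly one row (r4) and one column (c0) fail → the flipped bit is at their intersection.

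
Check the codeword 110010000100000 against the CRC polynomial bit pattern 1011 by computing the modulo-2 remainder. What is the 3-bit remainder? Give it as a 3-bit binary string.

Modulo-2 division of 110010000100000 by 1011:
  pos 0: 1100 XOR 1011 = 0111
  pos 1: 1111 XOR 1011 = 0100
  pos 2: 1000 XOR 1011 = 0011
  pos 4: 1100 XOR 1011 = 0111
  pos 5: 1110 XOR 1011 = 0101
  pos 6: 1011 XOR 1011 = 0000
Remainder = 000 (zero — the frame passes the CRC check).

000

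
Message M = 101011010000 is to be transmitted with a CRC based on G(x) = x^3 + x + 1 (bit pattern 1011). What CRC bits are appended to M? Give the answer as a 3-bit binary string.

Append 3 zeros: 101011010000000. Divide by 1011 (XOR where the leading bit is 1):
  pos 0: 1010 XOR 1011 = 0001
  pos 3: 1110 XOR 1011 = 0101
  pos 4: 1011 XOR 1011 = 0000
Remainder (last 3 bits) = 000. This is the CRC / FCS.

000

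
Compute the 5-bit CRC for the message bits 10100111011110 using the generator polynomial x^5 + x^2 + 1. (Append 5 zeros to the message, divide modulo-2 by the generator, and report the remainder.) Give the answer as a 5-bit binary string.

00100

Append 5 zeros: 1010011101111000000. Divide by 100101 (XOR where the leading bit is 1):
  pos 0: 101001 XOR 100101 = 001100
  pos 2: 110011 XOR 100101 = 010110
  pos 3: 101100 XOR 100101 = 001001
  pos 5: 100111 XOR 100101 = 000010
  pos 9: 101100 XOR 100101 = 001001
  pos 11: 100100 XOR 100101 = 000001
Remainder (last 5 bits) = 00100. This is the CRC / FCS.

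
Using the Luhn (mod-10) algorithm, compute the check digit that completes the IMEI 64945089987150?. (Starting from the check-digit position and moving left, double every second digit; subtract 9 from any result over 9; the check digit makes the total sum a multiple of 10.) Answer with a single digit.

7

Partial digits right→left: 0 5 1 7 8 9 9 8 0 5 4 9 4 6
Double every second digit counting from the check-digit position (so the 1st, 3rd, 5th, ... of the partial from the right).
  doubled (with −9 where >9): 0 2 7 9 0 8 8 → sum 34
  kept as-is: 5 7 9 8 5 9 6 → sum 49
Total = 34 + 49 = 83.
Check digit = (10 − (83 mod 10)) mod 10 = 7.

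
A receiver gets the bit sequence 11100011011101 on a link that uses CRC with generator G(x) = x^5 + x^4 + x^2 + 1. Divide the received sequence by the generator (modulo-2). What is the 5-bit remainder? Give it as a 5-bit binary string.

10110

Modulo-2 division of 11100011011101 by 110101:
  pos 0: 111000 XOR 110101 = 001101
  pos 2: 110111 XOR 110101 = 000010
  pos 6: 100111 XOR 110101 = 010010
  pos 7: 100100 XOR 110101 = 010001
  pos 8: 100011 XOR 110101 = 010110
Remainder = 10110 (nonzero — an error is detected).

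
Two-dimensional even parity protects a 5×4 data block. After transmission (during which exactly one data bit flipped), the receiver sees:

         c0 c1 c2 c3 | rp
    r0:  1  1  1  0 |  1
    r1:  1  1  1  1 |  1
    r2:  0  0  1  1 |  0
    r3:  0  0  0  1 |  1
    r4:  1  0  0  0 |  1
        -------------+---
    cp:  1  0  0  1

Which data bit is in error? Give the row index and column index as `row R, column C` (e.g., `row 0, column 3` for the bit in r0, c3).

row 1, column 2

Recompute each row's even parity and compare to rp:
  r0: data parity 1, sent rp 1 → ok
  r1: data parity 0, sent rp 1 → mismatch
  r2: data parity 0, sent rp 0 → ok
  r3: data parity 1, sent rp 1 → ok
  r4: data parity 1, sent rp 1 → ok
Recompute each column's even parity and compare to cp:
  c0: data parity 1, sent cp 1 → ok
  c1: data parity 0, sent cp 0 → ok
  c2: data parity 1, sent cp 0 → mismatch
  c3: data parity 1, sent cp 1 → ok
Exactly one row (r1) and one column (c2) fail → the flipped bit is at their intersection.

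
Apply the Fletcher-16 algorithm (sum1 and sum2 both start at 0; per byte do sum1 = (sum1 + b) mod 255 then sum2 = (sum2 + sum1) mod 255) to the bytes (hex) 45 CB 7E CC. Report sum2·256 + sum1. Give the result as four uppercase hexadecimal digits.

425C

Running sums (mod 255):
  after byte 0 (45): sum1=69, sum2=69
  after byte 1 (CB): sum1=17, sum2=86
  after byte 2 (7E): sum1=143, sum2=229
  after byte 3 (CC): sum1=92, sum2=66
Checksum = sum2·256 + sum1 = 66·256 + 92 = 16988 = 0x425C.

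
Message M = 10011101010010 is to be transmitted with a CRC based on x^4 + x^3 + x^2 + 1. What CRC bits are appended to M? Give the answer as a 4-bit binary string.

1101

Append 4 zeros: 100111010100100000. Divide by 11101 (XOR where the leading bit is 1):
  pos 0: 10011 XOR 11101 = 01110
  pos 1: 11101 XOR 11101 = 00000
  pos 7: 10100 XOR 11101 = 01001
  pos 8: 10011 XOR 11101 = 01110
  pos 9: 11100 XOR 11101 = 00001
  pos 13: 10000 XOR 11101 = 01101
Remainder (last 4 bits) = 1101. This is the CRC / FCS.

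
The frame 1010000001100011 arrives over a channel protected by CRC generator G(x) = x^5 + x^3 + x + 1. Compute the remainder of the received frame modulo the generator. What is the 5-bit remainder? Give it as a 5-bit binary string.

00000

Modulo-2 division of 1010000001100011 by 101011:
  pos 0: 101000 XOR 101011 = 000011
  pos 4: 110001 XOR 101011 = 011010
  pos 5: 110101 XOR 101011 = 011110
  pos 6: 111100 XOR 101011 = 010111
  pos 7: 101110 XOR 101011 = 000101
  pos 10: 101011 XOR 101011 = 000000
Remainder = 00000 (zero — the frame passes the CRC check).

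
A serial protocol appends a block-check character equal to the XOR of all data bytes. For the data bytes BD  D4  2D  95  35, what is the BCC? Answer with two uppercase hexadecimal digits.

E4

XOR the bytes together:
  start with 0xBD
  0xBD ⊕ 0xD4 = 0x69
  0x69 ⊕ 0x2D = 0x44
  0x44 ⊕ 0x95 = 0xD1
  0xD1 ⊕ 0x35 = 0xE4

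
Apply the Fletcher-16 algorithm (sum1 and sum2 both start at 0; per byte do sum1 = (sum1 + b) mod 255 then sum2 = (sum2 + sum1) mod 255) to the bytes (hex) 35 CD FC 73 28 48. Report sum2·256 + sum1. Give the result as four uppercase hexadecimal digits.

Running sums (mod 255):
  after byte 0 (35): sum1=53, sum2=53
  after byte 1 (CD): sum1=3, sum2=56
  after byte 2 (FC): sum1=0, sum2=56
  after byte 3 (73): sum1=115, sum2=171
  after byte 4 (28): sum1=155, sum2=71
  after byte 5 (48): sum1=227, sum2=43
Checksum = sum2·256 + sum1 = 43·256 + 227 = 11235 = 0x2BE3.

2BE3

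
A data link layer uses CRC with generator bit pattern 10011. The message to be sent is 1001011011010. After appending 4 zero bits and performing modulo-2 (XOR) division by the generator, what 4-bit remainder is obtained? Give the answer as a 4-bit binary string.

1110

Append 4 zeros: 10010110110100000. Divide by 10011 (XOR where the leading bit is 1):
  pos 0: 10010 XOR 10011 = 00001
  pos 4: 11101 XOR 10011 = 01110
  pos 5: 11101 XOR 10011 = 01110
  pos 6: 11100 XOR 10011 = 01111
  pos 7: 11111 XOR 10011 = 01100
  pos 8: 11000 XOR 10011 = 01011
  pos 9: 10110 XOR 10011 = 00101
  pos 11: 10100 XOR 10011 = 00111
Remainder (last 4 bits) = 1110. This is the CRC / FCS.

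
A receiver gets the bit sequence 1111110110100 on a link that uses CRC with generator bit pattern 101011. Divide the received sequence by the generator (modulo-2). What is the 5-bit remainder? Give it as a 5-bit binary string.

Modulo-2 division of 1111110110100 by 101011:
  pos 0: 111111 XOR 101011 = 010100
  pos 1: 101000 XOR 101011 = 000011
  pos 5: 111101 XOR 101011 = 010110
  pos 6: 101100 XOR 101011 = 000111
Remainder = 01110 (nonzero — an error is detected).

01110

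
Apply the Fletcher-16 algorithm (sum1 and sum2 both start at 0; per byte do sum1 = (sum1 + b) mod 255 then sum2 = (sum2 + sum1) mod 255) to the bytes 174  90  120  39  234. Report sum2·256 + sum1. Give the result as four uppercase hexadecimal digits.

Running sums (mod 255):
  after byte 0 (174): sum1=174, sum2=174
  after byte 1 (90): sum1=9, sum2=183
  after byte 2 (120): sum1=129, sum2=57
  after byte 3 (39): sum1=168, sum2=225
  after byte 4 (234): sum1=147, sum2=117
Checksum = sum2·256 + sum1 = 117·256 + 147 = 30099 = 0x7593.

7593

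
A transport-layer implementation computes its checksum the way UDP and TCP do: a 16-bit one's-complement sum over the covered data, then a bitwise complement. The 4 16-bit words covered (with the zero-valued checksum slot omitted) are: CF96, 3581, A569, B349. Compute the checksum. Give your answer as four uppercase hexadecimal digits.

A234

One's-complement addition (fold any carry out of bit 15 back into bit 0):
  0xCF96 + 0x3581 = 0x10517 → wrap carry → 0x0518
  0x0518 + 0xA569 = 0x0AA81
  0xAA81 + 0xB349 = 0x15DCA → wrap carry → 0x5DCB
One's-complement sum = 0x5DCB.
Checksum = ~0x5DCB & 0xFFFF = 0xA234.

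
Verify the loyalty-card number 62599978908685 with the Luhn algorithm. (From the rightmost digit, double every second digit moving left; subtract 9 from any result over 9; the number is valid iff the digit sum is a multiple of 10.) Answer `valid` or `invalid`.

valid

From the right, keep odd positions and double even positions (subtract 9 from any doubled value over 9):
  doubled (positions 2,4,...): 7 7 9 5 9 1 3 → sum 41
  kept (positions 1,3,...): 5 6 0 8 9 9 2 → sum 39
Total = 80.
80 mod 10 = 0, so the number is valid.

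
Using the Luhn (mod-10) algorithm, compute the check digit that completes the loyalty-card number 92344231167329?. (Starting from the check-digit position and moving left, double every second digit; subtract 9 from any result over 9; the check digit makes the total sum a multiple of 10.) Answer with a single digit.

5

Partial digits right→left: 9 2 3 7 6 1 1 3 2 4 4 3 2 9
Double every second digit counting from the check-digit position (so the 1st, 3rd, 5th, ... of the partial from the right).
  doubled (with −9 where >9): 9 6 3 2 4 8 4 → sum 36
  kept as-is: 2 7 1 3 4 3 9 → sum 29
Total = 36 + 29 = 65.
Check digit = (10 − (65 mod 10)) mod 10 = 5.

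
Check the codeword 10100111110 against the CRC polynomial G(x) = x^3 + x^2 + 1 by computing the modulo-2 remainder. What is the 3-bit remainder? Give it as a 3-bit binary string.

Modulo-2 division of 10100111110 by 1101:
  pos 0: 1010 XOR 1101 = 0111
  pos 1: 1110 XOR 1101 = 0011
  pos 3: 1111 XOR 1101 = 0010
  pos 5: 1011 XOR 1101 = 0110
  pos 6: 1101 XOR 1101 = 0000
Remainder = 000 (zero — the frame passes the CRC check).

000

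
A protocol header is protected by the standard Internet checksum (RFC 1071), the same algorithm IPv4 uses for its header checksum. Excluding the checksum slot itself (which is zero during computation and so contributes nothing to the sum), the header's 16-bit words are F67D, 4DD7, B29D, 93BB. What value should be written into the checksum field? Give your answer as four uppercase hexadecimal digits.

One's-complement addition (fold any carry out of bit 15 back into bit 0):
  0xF67D + 0x4DD7 = 0x14454 → wrap carry → 0x4455
  0x4455 + 0xB29D = 0x0F6F2
  0xF6F2 + 0x93BB = 0x18AAD → wrap carry → 0x8AAE
One's-complement sum = 0x8AAE.
Checksum = ~0x8AAE & 0xFFFF = 0x7551.

7551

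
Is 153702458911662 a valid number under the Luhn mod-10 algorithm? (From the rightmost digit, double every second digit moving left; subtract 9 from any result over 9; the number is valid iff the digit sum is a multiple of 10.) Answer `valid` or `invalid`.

valid

From the right, keep odd positions and double even positions (subtract 9 from any doubled value over 9):
  doubled (positions 2,4,...): 3 2 9 1 4 5 1 → sum 25
  kept (positions 1,3,...): 2 6 1 8 4 0 3 1 → sum 25
Total = 50.
50 mod 10 = 0, so the number is valid.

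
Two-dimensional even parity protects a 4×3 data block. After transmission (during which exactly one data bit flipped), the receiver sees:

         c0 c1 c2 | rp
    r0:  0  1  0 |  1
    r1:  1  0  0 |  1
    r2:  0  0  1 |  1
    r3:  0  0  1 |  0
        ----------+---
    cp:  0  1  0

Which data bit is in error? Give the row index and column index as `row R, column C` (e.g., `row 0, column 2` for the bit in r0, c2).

row 3, column 0

Recompute each row's even parity and compare to rp:
  r0: data parity 1, sent rp 1 → ok
  r1: data parity 1, sent rp 1 → ok
  r2: data parity 1, sent rp 1 → ok
  r3: data parity 1, sent rp 0 → mismatch
Recompute each column's even parity and compare to cp:
  c0: data parity 1, sent cp 0 → mismatch
  c1: data parity 1, sent cp 1 → ok
  c2: data parity 0, sent cp 0 → ok
Exactly one row (r3) and one column (c0) fail → the flipped bit is at their intersection.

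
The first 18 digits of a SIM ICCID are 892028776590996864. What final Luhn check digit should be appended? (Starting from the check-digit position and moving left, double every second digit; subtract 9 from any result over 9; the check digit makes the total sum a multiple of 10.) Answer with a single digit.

Partial digits right→left: 4 6 8 6 9 9 0 9 5 6 7 7 8 2 0 2 9 8
Double every second digit counting from the check-digit position (so the 1st, 3rd, 5th, ... of the partial from the right).
  doubled (with −9 where >9): 8 7 9 0 1 5 7 0 9 → sum 46
  kept as-is: 6 6 9 9 6 7 2 2 8 → sum 55
Total = 46 + 55 = 101.
Check digit = (10 − (101 mod 10)) mod 10 = 9.

9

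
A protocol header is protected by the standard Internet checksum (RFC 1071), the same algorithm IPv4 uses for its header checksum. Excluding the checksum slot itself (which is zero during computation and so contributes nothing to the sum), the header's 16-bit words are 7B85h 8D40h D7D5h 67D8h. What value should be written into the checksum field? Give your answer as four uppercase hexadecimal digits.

One's-complement addition (fold any carry out of bit 15 back into bit 0):
  0x7B85 + 0x8D40 = 0x108C5 → wrap carry → 0x08C6
  0x08C6 + 0xD7D5 = 0x0E09B
  0xE09B + 0x67D8 = 0x14873 → wrap carry → 0x4874
One's-complement sum = 0x4874.
Checksum = ~0x4874 & 0xFFFF = 0xB78B.

B78B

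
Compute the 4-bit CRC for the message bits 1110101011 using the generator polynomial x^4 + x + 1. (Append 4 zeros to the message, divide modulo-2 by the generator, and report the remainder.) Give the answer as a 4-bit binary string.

1000

Append 4 zeros: 11101010110000. Divide by 10011 (XOR where the leading bit is 1):
  pos 0: 11101 XOR 10011 = 01110
  pos 1: 11100 XOR 10011 = 01111
  pos 2: 11111 XOR 10011 = 01100
  pos 3: 11000 XOR 10011 = 01011
  pos 4: 10111 XOR 10011 = 00100
  pos 6: 10010 XOR 10011 = 00001
Remainder (last 4 bits) = 1000. This is the CRC / FCS.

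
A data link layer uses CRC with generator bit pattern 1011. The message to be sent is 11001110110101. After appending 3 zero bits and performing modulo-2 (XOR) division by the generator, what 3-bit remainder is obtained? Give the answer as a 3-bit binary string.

Append 3 zeros: 11001110110101000. Divide by 1011 (XOR where the leading bit is 1):
  pos 0: 1100 XOR 1011 = 0111
  pos 1: 1111 XOR 1011 = 0100
  pos 2: 1001 XOR 1011 = 0010
  pos 4: 1010 XOR 1011 = 0001
  pos 7: 1110 XOR 1011 = 0101
  pos 8: 1011 XOR 1011 = 0000
  pos 13: 1000 XOR 1011 = 0011
Remainder (last 3 bits) = 011. This is the CRC / FCS.

011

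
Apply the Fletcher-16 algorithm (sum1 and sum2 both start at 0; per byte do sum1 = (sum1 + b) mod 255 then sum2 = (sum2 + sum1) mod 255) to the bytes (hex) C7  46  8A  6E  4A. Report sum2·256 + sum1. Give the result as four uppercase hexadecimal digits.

Running sums (mod 255):
  after byte 0 (C7): sum1=199, sum2=199
  after byte 1 (46): sum1=14, sum2=213
  after byte 2 (8A): sum1=152, sum2=110
  after byte 3 (6E): sum1=7, sum2=117
  after byte 4 (4A): sum1=81, sum2=198
Checksum = sum2·256 + sum1 = 198·256 + 81 = 50769 = 0xC651.

C651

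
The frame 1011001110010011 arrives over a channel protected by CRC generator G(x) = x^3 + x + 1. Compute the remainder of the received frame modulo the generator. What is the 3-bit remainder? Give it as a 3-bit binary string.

010

Modulo-2 division of 1011001110010011 by 1011:
  pos 0: 1011 XOR 1011 = 0000
  pos 6: 1110 XOR 1011 = 0101
  pos 7: 1010 XOR 1011 = 0001
  pos 10: 1100 XOR 1011 = 0111
  pos 11: 1111 XOR 1011 = 0100
  pos 12: 1001 XOR 1011 = 0010
Remainder = 010 (nonzero — an error is detected).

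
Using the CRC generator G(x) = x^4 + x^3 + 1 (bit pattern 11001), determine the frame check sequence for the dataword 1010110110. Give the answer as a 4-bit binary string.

Append 4 zeros: 10101101100000. Divide by 11001 (XOR where the leading bit is 1):
  pos 0: 10101 XOR 11001 = 01100
  pos 1: 11001 XOR 11001 = 00000
  pos 7: 11000 XOR 11001 = 00001
Remainder (last 4 bits) = 0100. This is the CRC / FCS.

0100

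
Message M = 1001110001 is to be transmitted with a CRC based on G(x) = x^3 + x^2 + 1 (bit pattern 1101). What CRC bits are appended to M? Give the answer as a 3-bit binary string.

Append 3 zeros: 1001110001000. Divide by 1101 (XOR where the leading bit is 1):
  pos 0: 1001 XOR 1101 = 0100
  pos 1: 1001 XOR 1101 = 0100
  pos 2: 1001 XOR 1101 = 0100
  pos 3: 1000 XOR 1101 = 0101
  pos 4: 1010 XOR 1101 = 0111
  pos 5: 1110 XOR 1101 = 0011
  pos 7: 1110 XOR 1101 = 0011
  pos 9: 1100 XOR 1101 = 0001
Remainder (last 3 bits) = 001. This is the CRC / FCS.

001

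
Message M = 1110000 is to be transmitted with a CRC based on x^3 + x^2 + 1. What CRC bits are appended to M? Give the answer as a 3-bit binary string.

Append 3 zeros: 1110000000. Divide by 1101 (XOR where the leading bit is 1):
  pos 0: 1110 XOR 1101 = 0011
  pos 2: 1100 XOR 1101 = 0001
  pos 5: 1000 XOR 1101 = 0101
  pos 6: 1010 XOR 1101 = 0111
Remainder (last 3 bits) = 111. This is the CRC / FCS.

111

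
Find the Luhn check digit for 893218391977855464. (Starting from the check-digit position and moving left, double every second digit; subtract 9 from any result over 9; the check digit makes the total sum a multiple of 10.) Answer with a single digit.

Partial digits right→left: 4 6 4 5 5 8 7 7 9 1 9 3 8 1 2 3 9 8
Double every second digit counting from the check-digit position (so the 1st, 3rd, 5th, ... of the partial from the right).
  doubled (with −9 where >9): 8 8 1 5 9 9 7 4 9 → sum 60
  kept as-is: 6 5 8 7 1 3 1 3 8 → sum 42
Total = 60 + 42 = 102.
Check digit = (10 − (102 mod 10)) mod 10 = 8.

8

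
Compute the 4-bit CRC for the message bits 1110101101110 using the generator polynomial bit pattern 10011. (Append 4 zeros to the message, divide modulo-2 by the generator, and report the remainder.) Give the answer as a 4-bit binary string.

1001

Append 4 zeros: 11101011011100000. Divide by 10011 (XOR where the leading bit is 1):
  pos 0: 11101 XOR 10011 = 01110
  pos 1: 11100 XOR 10011 = 01111
  pos 2: 11111 XOR 10011 = 01100
  pos 3: 11001 XOR 10011 = 01010
  pos 4: 10100 XOR 10011 = 00111
  pos 6: 11111 XOR 10011 = 01100
  pos 7: 11001 XOR 10011 = 01010
  pos 8: 10100 XOR 10011 = 00111
  pos 10: 11100 XOR 10011 = 01111
  pos 11: 11110 XOR 10011 = 01101
  pos 12: 11010 XOR 10011 = 01001
Remainder (last 4 bits) = 1001. This is the CRC / FCS.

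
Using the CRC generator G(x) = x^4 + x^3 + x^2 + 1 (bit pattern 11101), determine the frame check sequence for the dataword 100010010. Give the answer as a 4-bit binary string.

0010

Append 4 zeros: 1000100100000. Divide by 11101 (XOR where the leading bit is 1):
  pos 0: 10001 XOR 11101 = 01100
  pos 1: 11000 XOR 11101 = 00101
  pos 3: 10101 XOR 11101 = 01000
  pos 4: 10000 XOR 11101 = 01101
  pos 5: 11010 XOR 11101 = 00111
  pos 7: 11100 XOR 11101 = 00001
Remainder (last 4 bits) = 0010. This is the CRC / FCS.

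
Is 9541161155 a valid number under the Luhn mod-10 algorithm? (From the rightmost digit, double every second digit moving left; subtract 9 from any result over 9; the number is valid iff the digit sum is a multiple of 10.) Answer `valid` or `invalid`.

valid

From the right, keep odd positions and double even positions (subtract 9 from any doubled value over 9):
  doubled (positions 2,4,...): 1 2 2 8 9 → sum 22
  kept (positions 1,3,...): 5 1 6 1 5 → sum 18
Total = 40.
40 mod 10 = 0, so the number is valid.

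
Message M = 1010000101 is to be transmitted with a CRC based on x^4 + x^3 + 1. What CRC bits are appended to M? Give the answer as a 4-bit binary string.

1101

Append 4 zeros: 10100001010000. Divide by 11001 (XOR where the leading bit is 1):
  pos 0: 10100 XOR 11001 = 01101
  pos 1: 11010 XOR 11001 = 00011
  pos 4: 11010 XOR 11001 = 00011
  pos 7: 11100 XOR 11001 = 00101
  pos 9: 10100 XOR 11001 = 01101
Remainder (last 4 bits) = 1101. This is the CRC / FCS.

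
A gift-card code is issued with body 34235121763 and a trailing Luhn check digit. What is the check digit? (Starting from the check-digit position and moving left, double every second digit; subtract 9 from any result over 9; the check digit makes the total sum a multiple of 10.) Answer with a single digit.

9

Partial digits right→left: 3 6 7 1 2 1 5 3 2 4 3
Double every second digit counting from the check-digit position (so the 1st, 3rd, 5th, ... of the partial from the right).
  doubled (with −9 where >9): 6 5 4 1 4 6 → sum 26
  kept as-is: 6 1 1 3 4 → sum 15
Total = 26 + 15 = 41.
Check digit = (10 − (41 mod 10)) mod 10 = 9.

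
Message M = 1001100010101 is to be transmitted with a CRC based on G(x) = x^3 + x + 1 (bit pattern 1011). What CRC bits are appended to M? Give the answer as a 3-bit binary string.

Append 3 zeros: 1001100010101000. Divide by 1011 (XOR where the leading bit is 1):
  pos 0: 1001 XOR 1011 = 0010
  pos 2: 1010 XOR 1011 = 0001
  pos 5: 1001 XOR 1011 = 0010
  pos 7: 1001 XOR 1011 = 0010
  pos 9: 1001 XOR 1011 = 0010
  pos 11: 1000 XOR 1011 = 0011
Remainder (last 3 bits) = 110. This is the CRC / FCS.

110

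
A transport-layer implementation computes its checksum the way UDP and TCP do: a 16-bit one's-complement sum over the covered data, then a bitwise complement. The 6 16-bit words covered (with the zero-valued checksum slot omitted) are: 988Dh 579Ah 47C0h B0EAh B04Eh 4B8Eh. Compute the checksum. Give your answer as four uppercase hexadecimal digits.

One's-complement addition (fold any carry out of bit 15 back into bit 0):
  0x988D + 0x579A = 0x0F027
  0xF027 + 0x47C0 = 0x137E7 → wrap carry → 0x37E8
  0x37E8 + 0xB0EA = 0x0E8D2
  0xE8D2 + 0xB04E = 0x19920 → wrap carry → 0x9921
  0x9921 + 0x4B8E = 0x0E4AF
One's-complement sum = 0xE4AF.
Checksum = ~0xE4AF & 0xFFFF = 0x1B50.

1B50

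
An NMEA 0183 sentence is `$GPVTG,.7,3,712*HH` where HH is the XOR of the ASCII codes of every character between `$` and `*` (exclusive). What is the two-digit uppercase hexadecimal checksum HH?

XOR the ASCII codes of the payload characters:
  'G' = 0x47 → acc = 0x47
  'P' = 0x50 → acc = 0x17
  'V' = 0x56 → acc = 0x41
  'T' = 0x54 → acc = 0x15
  'G' = 0x47 → acc = 0x52
  ',' = 0x2C → acc = 0x7E
  '.' = 0x2E → acc = 0x50
  '7' = 0x37 → acc = 0x67
  ',' = 0x2C → acc = 0x4B
  '3' = 0x33 → acc = 0x78
  ',' = 0x2C → acc = 0x54
  '7' = 0x37 → acc = 0x63
  '1' = 0x31 → acc = 0x52
  '2' = 0x32 → acc = 0x60
Checksum = 0x60.

60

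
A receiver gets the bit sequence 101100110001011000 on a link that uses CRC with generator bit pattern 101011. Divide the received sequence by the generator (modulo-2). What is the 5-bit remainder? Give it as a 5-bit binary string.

Modulo-2 division of 101100110001011000 by 101011:
  pos 0: 101100 XOR 101011 = 000111
  pos 3: 111110 XOR 101011 = 010101
  pos 4: 101010 XOR 101011 = 000001
  pos 9: 101011 XOR 101011 = 000000
Remainder = 00000 (zero — the frame passes the CRC check).

00000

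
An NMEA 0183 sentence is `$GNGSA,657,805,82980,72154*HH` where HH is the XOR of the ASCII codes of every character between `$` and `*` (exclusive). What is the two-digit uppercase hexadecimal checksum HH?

5B

XOR the ASCII codes of the payload characters:
  'G' = 0x47 → acc = 0x47
  'N' = 0x4E → acc = 0x09
  'G' = 0x47 → acc = 0x4E
  'S' = 0x53 → acc = 0x1D
  'A' = 0x41 → acc = 0x5C
  ',' = 0x2C → acc = 0x70
  '6' = 0x36 → acc = 0x46
  '5' = 0x35 → acc = 0x73
  '7' = 0x37 → acc = 0x44
  ',' = 0x2C → acc = 0x68
  '8' = 0x38 → acc = 0x50
  '0' = 0x30 → acc = 0x60
  '5' = 0x35 → acc = 0x55
  ',' = 0x2C → acc = 0x79
  '8' = 0x38 → acc = 0x41
  '2' = 0x32 → acc = 0x73
  '9' = 0x39 → acc = 0x4A
  '8' = 0x38 → acc = 0x72
  '0' = 0x30 → acc = 0x42
  ',' = 0x2C → acc = 0x6E
  '7' = 0x37 → acc = 0x59
  '2' = 0x32 → acc = 0x6B
  '1' = 0x31 → acc = 0x5A
  '5' = 0x35 → acc = 0x6F
  '4' = 0x34 → acc = 0x5B
Checksum = 0x5B.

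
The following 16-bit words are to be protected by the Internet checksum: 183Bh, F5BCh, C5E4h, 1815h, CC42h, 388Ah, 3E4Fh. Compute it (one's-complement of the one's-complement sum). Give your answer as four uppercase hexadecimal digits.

D0F1

One's-complement addition (fold any carry out of bit 15 back into bit 0):
  0x183B + 0xF5BC = 0x10DF7 → wrap carry → 0x0DF8
  0x0DF8 + 0xC5E4 = 0x0D3DC
  0xD3DC + 0x1815 = 0x0EBF1
  0xEBF1 + 0xCC42 = 0x1B833 → wrap carry → 0xB834
  0xB834 + 0x388A = 0x0F0BE
  0xF0BE + 0x3E4F = 0x12F0D → wrap carry → 0x2F0E
One's-complement sum = 0x2F0E.
Checksum = ~0x2F0E & 0xFFFF = 0xD0F1.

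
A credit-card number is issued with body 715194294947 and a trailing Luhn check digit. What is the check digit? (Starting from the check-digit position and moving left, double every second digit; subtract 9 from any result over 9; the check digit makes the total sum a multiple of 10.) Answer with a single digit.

Partial digits right→left: 7 4 9 4 9 2 4 9 1 5 1 7
Double every second digit counting from the check-digit position (so the 1st, 3rd, 5th, ... of the partial from the right).
  doubled (with −9 where >9): 5 9 9 8 2 2 → sum 35
  kept as-is: 4 4 2 9 5 7 → sum 31
Total = 35 + 31 = 66.
Check digit = (10 − (66 mod 10)) mod 10 = 4.

4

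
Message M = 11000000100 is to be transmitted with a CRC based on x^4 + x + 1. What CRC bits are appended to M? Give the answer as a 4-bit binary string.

Append 4 zeros: 110000001000000. Divide by 10011 (XOR where the leading bit is 1):
  pos 0: 11000 XOR 10011 = 01011
  pos 1: 10110 XOR 10011 = 00101
  pos 3: 10100 XOR 10011 = 00111
  pos 5: 11110 XOR 10011 = 01101
  pos 6: 11010 XOR 10011 = 01001
  pos 7: 10010 XOR 10011 = 00001
Remainder (last 4 bits) = 1000. This is the CRC / FCS.

1000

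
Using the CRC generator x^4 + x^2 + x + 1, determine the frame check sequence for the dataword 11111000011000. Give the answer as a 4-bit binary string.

0111

Append 4 zeros: 111110000110000000. Divide by 10111 (XOR where the leading bit is 1):
  pos 0: 11111 XOR 10111 = 01000
  pos 1: 10000 XOR 10111 = 00111
  pos 3: 11100 XOR 10111 = 01011
  pos 4: 10110 XOR 10111 = 00001
  pos 8: 11100 XOR 10111 = 01011
  pos 9: 10110 XOR 10111 = 00001
  pos 13: 10000 XOR 10111 = 00111
Remainder (last 4 bits) = 0111. This is the CRC / FCS.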